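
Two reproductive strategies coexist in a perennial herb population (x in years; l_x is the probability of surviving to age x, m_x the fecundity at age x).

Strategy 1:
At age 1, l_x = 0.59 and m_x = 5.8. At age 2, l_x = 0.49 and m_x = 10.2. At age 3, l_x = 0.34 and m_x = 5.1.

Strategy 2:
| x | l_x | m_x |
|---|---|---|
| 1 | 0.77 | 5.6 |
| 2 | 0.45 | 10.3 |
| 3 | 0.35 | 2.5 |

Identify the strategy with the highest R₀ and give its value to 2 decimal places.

Strategy 1: R₀ = 0.59×5.8 + 0.49×10.2 + 0.34×5.1 = 10.1540
Strategy 2: R₀ = 0.77×5.6 + 0.45×10.3 + 0.35×2.5 = 9.8220
Highest R₀: strategy 1 with 10.1540.

10.15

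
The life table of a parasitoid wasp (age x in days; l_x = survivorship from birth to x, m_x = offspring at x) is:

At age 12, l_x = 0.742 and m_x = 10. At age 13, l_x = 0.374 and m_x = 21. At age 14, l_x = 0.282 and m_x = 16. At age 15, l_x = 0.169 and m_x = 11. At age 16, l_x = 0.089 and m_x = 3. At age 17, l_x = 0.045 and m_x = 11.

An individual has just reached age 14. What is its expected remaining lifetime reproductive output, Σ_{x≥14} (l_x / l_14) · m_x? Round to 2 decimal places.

l_14 = 0.282. Conditional survival from age 14 to x is l_x / l_14.
  x=14: (0.282/0.282) × 16 = 16.0000
  x=15: (0.169/0.282) × 11 = 6.5922
  x=16: (0.089/0.282) × 3 = 0.9468
  x=17: (0.045/0.282) × 11 = 1.7553
Sum = 16.0000 + 6.5922 + 0.9468 + 1.7553 = 25.2943

25.29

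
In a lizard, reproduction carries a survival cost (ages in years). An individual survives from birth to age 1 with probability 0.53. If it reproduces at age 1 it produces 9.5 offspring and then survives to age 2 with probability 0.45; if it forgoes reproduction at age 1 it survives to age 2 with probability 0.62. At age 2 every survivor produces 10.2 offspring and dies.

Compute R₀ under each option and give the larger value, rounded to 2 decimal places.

breed at age 1: R₀ = 0.53 × (9.5 + 0.45 × 10.2) = 0.53 × 14.0900 = 7.4677
delay to age 2: R₀ = 0.53 × (0.62 × 10.2) = 0.53 × 6.3240 = 3.3517
Higher: breed at age 1 (7.4677).

7.47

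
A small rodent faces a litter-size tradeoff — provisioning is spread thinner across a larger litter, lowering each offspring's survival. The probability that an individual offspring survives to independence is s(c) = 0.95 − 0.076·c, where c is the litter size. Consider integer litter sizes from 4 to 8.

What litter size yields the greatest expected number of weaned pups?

Expected weaned pups = c × s(c):
  c=4: 4 × 0.646 = 2.584
  c=5: 5 × 0.570 = 2.850
  c=6: 6 × 0.494 = 2.964
  c=7: 7 × 0.418 = 2.926
  c=8: 8 × 0.342 = 2.736
Maximum at c = 6 (2.964 weaned pups).

6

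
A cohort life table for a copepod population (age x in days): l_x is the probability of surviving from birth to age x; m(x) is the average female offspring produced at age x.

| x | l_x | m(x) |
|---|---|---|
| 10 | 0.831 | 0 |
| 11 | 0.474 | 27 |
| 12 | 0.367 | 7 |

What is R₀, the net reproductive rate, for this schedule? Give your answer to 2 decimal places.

R₀ = Σ l_x m(x):
  age 10: 0.831 × 0 = 0.0000
  age 11: 0.474 × 27 = 12.7980
  age 12: 0.367 × 7 = 2.5690
R₀ = 0.0000 + 12.7980 + 2.5690 = 15.3670

15.37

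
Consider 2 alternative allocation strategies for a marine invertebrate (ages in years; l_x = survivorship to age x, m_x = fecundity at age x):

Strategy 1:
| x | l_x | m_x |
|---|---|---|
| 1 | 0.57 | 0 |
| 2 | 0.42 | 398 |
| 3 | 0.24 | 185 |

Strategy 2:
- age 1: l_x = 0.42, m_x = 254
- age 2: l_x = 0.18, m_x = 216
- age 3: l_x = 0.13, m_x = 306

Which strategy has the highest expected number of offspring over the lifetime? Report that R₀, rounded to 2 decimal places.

Strategy 1: R₀ = 0.57×0 + 0.42×398 + 0.24×185 = 211.5600
Strategy 2: R₀ = 0.42×254 + 0.18×216 + 0.13×306 = 185.3400
Highest R₀: strategy 1 with 211.5600.

211.56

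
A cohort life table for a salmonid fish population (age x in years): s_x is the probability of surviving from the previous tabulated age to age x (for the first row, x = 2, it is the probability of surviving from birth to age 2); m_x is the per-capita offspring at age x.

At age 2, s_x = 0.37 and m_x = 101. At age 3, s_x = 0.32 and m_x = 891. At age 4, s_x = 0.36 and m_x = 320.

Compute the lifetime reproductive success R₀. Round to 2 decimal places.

Survivorship from birth: l_x = s_2·s_3·…·s_x.
  l_2 = 0.37000
  l_3 = 0.11840
  l_4 = 0.04262
R₀ = Σ l_x m_x:
  age 2: 0.37000 × 101 = 37.3700
  age 3: 0.11840 × 891 = 105.4944
  age 4: 0.04262 × 320 = 13.6384
R₀ = 37.3700 + 105.4944 + 13.6384 = 156.5028

156.50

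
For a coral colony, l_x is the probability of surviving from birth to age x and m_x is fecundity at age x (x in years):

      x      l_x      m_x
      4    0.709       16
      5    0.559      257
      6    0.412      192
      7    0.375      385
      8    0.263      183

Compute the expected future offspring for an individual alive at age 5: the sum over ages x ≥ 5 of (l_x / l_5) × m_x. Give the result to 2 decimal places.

742.88

l_5 = 0.559. Conditional survival from age 5 to x is l_x / l_5.
  x=5: (0.559/0.559) × 257 = 257.0000
  x=6: (0.412/0.559) × 192 = 141.5098
  x=7: (0.375/0.559) × 385 = 258.2737
  x=8: (0.263/0.559) × 183 = 86.0984
Sum = 257.0000 + 141.5098 + 258.2737 + 86.0984 = 742.8819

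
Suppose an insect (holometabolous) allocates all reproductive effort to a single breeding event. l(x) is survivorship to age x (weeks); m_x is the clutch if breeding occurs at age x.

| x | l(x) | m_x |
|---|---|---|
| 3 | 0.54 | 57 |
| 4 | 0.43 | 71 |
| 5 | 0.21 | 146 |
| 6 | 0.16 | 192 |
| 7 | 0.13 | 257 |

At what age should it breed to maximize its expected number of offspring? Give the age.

Expected offspring if breeding at age x = l(x) × m_x:
  age 3: 0.54 × 57 = 30.780
  age 4: 0.43 × 71 = 30.530
  age 5: 0.21 × 146 = 30.660
  age 6: 0.16 × 192 = 30.720
  age 7: 0.13 × 257 = 33.410
Maximum at age 7 (33.410).

7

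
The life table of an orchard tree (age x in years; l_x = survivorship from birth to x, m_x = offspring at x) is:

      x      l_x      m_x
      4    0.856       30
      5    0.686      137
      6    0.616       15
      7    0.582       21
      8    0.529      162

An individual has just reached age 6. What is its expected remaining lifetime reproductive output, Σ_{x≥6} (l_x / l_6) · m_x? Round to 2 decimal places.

l_6 = 0.616. Conditional survival from age 6 to x is l_x / l_6.
  x=6: (0.616/0.616) × 15 = 15.0000
  x=7: (0.582/0.616) × 21 = 19.8409
  x=8: (0.529/0.616) × 162 = 139.1201
Sum = 15.0000 + 19.8409 + 139.1201 = 173.9610

173.96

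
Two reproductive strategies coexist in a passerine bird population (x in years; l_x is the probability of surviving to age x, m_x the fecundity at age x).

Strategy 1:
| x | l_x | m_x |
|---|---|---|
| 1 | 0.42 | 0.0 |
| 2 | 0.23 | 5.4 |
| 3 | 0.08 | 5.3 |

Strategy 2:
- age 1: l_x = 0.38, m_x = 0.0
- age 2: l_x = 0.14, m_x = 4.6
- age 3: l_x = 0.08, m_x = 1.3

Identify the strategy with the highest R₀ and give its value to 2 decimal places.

Strategy 1: R₀ = 0.42×0.0 + 0.23×5.4 + 0.08×5.3 = 1.6660
Strategy 2: R₀ = 0.38×0.0 + 0.14×4.6 + 0.08×1.3 = 0.7480
Highest R₀: strategy 1 with 1.6660.

1.67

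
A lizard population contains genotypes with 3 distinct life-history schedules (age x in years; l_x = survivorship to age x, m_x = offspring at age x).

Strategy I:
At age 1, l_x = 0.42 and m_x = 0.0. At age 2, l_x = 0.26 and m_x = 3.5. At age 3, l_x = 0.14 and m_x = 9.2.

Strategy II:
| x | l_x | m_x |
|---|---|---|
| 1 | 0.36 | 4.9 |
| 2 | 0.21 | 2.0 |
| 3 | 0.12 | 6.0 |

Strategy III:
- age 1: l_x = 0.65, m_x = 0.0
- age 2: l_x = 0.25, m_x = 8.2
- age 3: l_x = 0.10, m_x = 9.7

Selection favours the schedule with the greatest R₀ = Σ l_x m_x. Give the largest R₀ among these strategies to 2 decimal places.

3.02

Strategy I: R₀ = 0.42×0.0 + 0.26×3.5 + 0.14×9.2 = 2.1980
Strategy II: R₀ = 0.36×4.9 + 0.21×2.0 + 0.12×6.0 = 2.9040
Strategy III: R₀ = 0.65×0.0 + 0.25×8.2 + 0.10×9.7 = 3.0200
Highest R₀: strategy III with 3.0200.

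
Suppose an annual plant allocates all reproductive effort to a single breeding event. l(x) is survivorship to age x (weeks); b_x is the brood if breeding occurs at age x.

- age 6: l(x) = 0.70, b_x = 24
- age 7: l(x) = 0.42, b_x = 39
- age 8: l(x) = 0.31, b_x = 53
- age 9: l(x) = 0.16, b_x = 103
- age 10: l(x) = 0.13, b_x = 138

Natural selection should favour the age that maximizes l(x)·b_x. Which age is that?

Expected offspring if breeding at age x = l(x) × b_x:
  age 6: 0.70 × 24 = 16.800
  age 7: 0.42 × 39 = 16.380
  age 8: 0.31 × 53 = 16.430
  age 9: 0.16 × 103 = 16.480
  age 10: 0.13 × 138 = 17.940
Maximum at age 10 (17.940).

10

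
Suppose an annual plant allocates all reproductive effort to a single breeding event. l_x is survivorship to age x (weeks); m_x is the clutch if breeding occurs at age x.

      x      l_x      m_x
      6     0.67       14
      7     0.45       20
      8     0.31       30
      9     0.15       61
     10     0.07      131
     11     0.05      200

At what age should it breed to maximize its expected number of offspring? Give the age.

11

Expected offspring if breeding at age x = l_x × m_x:
  age 6: 0.67 × 14 = 9.380
  age 7: 0.45 × 20 = 9.000
  age 8: 0.31 × 30 = 9.300
  age 9: 0.15 × 61 = 9.150
  age 10: 0.07 × 131 = 9.170
  age 11: 0.05 × 200 = 10.000
Maximum at age 11 (10.000).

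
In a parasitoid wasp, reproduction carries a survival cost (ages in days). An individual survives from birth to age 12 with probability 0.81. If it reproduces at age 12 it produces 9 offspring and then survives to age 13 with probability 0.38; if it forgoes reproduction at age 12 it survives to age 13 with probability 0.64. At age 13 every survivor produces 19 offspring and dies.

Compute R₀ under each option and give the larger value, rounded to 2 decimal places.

13.14

breed at age 12: R₀ = 0.81 × (9 + 0.38 × 19) = 0.81 × 16.2200 = 13.1382
delay to age 13: R₀ = 0.81 × (0.64 × 19) = 0.81 × 12.1600 = 9.8496
Higher: breed at age 12 (13.1382).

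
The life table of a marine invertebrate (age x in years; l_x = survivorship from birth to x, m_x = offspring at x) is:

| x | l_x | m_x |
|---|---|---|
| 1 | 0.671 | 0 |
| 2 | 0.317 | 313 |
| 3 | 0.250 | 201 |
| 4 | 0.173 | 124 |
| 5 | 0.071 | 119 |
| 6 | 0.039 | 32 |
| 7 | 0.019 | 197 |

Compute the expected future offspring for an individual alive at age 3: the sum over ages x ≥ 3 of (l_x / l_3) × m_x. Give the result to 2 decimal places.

340.57

l_3 = 0.250. Conditional survival from age 3 to x is l_x / l_3.
  x=3: (0.250/0.250) × 201 = 201.0000
  x=4: (0.173/0.250) × 124 = 85.8080
  x=5: (0.071/0.250) × 119 = 33.7960
  x=6: (0.039/0.250) × 32 = 4.9920
  x=7: (0.019/0.250) × 197 = 14.9720
Sum = 201.0000 + 85.8080 + 33.7960 + 4.9920 + 14.9720 = 340.5680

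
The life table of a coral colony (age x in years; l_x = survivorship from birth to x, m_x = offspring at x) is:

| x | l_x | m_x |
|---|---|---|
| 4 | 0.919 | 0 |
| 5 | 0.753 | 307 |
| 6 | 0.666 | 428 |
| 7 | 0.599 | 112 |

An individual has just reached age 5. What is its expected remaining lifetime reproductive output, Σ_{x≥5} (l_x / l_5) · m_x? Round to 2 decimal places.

774.64

l_5 = 0.753. Conditional survival from age 5 to x is l_x / l_5.
  x=5: (0.753/0.753) × 307 = 307.0000
  x=6: (0.666/0.753) × 428 = 378.5498
  x=7: (0.599/0.753) × 112 = 89.0943
Sum = 307.0000 + 378.5498 + 89.0943 = 774.6441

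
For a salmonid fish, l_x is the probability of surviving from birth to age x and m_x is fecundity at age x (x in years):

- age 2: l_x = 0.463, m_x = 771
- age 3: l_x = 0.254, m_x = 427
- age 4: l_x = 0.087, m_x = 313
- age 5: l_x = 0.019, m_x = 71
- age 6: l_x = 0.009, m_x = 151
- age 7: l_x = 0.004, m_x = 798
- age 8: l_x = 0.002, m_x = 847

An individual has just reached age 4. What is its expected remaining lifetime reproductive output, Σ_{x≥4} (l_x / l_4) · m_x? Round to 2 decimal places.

400.29

l_4 = 0.087. Conditional survival from age 4 to x is l_x / l_4.
  x=4: (0.087/0.087) × 313 = 313.0000
  x=5: (0.019/0.087) × 71 = 15.5057
  x=6: (0.009/0.087) × 151 = 15.6207
  x=7: (0.004/0.087) × 798 = 36.6897
  x=8: (0.002/0.087) × 847 = 19.4713
Sum = 313.0000 + 15.5057 + 15.6207 + 36.6897 + 19.4713 = 400.2874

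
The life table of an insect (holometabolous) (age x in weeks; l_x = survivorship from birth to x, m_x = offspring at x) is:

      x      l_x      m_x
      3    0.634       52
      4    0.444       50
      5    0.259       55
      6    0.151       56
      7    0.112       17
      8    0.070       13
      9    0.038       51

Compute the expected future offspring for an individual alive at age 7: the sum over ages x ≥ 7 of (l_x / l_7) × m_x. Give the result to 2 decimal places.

42.43

l_7 = 0.112. Conditional survival from age 7 to x is l_x / l_7.
  x=7: (0.112/0.112) × 17 = 17.0000
  x=8: (0.070/0.112) × 13 = 8.1250
  x=9: (0.038/0.112) × 51 = 17.3036
Sum = 17.0000 + 8.1250 + 17.3036 = 42.4286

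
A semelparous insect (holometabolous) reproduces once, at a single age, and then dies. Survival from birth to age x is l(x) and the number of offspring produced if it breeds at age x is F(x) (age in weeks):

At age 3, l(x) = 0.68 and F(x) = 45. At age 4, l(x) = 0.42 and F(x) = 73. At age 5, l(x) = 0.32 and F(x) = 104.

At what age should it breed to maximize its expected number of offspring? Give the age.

5

Expected offspring if breeding at age x = l(x) × F(x):
  age 3: 0.68 × 45 = 30.600
  age 4: 0.42 × 73 = 30.660
  age 5: 0.32 × 104 = 33.280
Maximum at age 5 (33.280).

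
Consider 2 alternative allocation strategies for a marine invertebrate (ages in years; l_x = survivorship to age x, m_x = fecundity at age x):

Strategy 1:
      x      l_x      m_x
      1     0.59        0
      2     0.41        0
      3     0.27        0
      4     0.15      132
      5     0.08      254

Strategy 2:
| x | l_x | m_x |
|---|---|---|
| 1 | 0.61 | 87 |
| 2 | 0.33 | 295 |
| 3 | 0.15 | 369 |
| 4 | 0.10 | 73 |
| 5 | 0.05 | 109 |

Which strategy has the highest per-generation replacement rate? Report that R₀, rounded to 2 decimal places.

Strategy 1: R₀ = 0.59×0 + 0.41×0 + 0.27×0 + 0.15×132 + 0.08×254 = 40.1200
Strategy 2: R₀ = 0.61×87 + 0.33×295 + 0.15×369 + 0.10×73 + 0.05×109 = 218.5200
Highest R₀: strategy 2 with 218.5200.

218.52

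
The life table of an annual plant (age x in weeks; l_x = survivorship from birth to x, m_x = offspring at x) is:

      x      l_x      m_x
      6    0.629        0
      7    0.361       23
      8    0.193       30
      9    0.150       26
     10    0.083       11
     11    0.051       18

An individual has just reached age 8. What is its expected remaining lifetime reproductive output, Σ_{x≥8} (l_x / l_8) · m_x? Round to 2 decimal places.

l_8 = 0.193. Conditional survival from age 8 to x is l_x / l_8.
  x=8: (0.193/0.193) × 30 = 30.0000
  x=9: (0.150/0.193) × 26 = 20.2073
  x=10: (0.083/0.193) × 11 = 4.7306
  x=11: (0.051/0.193) × 18 = 4.7565
Sum = 30.0000 + 20.2073 + 4.7306 + 4.7565 = 59.6943

59.69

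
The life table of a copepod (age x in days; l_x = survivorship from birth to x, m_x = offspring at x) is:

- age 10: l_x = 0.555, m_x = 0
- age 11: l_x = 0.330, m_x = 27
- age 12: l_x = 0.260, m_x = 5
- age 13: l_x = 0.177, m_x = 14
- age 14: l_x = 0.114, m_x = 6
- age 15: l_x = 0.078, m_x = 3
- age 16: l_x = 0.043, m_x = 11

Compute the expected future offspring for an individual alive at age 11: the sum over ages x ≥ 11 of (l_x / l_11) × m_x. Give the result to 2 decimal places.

42.66

l_11 = 0.330. Conditional survival from age 11 to x is l_x / l_11.
  x=11: (0.330/0.330) × 27 = 27.0000
  x=12: (0.260/0.330) × 5 = 3.9394
  x=13: (0.177/0.330) × 14 = 7.5091
  x=14: (0.114/0.330) × 6 = 2.0727
  x=15: (0.078/0.330) × 3 = 0.7091
  x=16: (0.043/0.330) × 11 = 1.4333
Sum = 27.0000 + 3.9394 + 7.5091 + 2.0727 + 0.7091 + 1.4333 = 42.6636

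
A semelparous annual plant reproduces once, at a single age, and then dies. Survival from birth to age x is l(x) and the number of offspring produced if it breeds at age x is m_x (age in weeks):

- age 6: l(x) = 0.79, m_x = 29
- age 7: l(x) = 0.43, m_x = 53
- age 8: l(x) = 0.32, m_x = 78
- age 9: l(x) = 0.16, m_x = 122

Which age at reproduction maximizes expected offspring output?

8

Expected offspring if breeding at age x = l(x) × m_x:
  age 6: 0.79 × 29 = 22.910
  age 7: 0.43 × 53 = 22.790
  age 8: 0.32 × 78 = 24.960
  age 9: 0.16 × 122 = 19.520
Maximum at age 8 (24.960).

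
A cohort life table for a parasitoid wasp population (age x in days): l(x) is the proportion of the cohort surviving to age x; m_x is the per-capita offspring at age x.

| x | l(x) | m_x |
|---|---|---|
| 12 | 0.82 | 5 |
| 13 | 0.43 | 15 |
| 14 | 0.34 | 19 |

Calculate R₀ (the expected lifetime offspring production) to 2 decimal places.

17.01

R₀ = Σ l(x) m_x:
  age 12: 0.82 × 5 = 4.1000
  age 13: 0.43 × 15 = 6.4500
  age 14: 0.34 × 19 = 6.4600
R₀ = 4.1000 + 6.4500 + 6.4600 = 17.0100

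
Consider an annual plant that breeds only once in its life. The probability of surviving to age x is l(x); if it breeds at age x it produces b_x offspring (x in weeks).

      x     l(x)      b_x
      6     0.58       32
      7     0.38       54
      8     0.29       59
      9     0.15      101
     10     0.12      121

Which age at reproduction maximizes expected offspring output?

7

Expected offspring if breeding at age x = l(x) × b_x:
  age 6: 0.58 × 32 = 18.560
  age 7: 0.38 × 54 = 20.520
  age 8: 0.29 × 59 = 17.110
  age 9: 0.15 × 101 = 15.150
  age 10: 0.12 × 121 = 14.520
Maximum at age 7 (20.520).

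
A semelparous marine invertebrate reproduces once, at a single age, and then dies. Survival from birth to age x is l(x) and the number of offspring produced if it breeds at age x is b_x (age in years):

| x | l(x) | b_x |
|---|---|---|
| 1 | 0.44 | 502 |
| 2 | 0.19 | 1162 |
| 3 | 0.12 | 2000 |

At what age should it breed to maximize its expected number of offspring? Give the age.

Expected offspring if breeding at age x = l(x) × b_x:
  age 1: 0.44 × 502 = 220.880
  age 2: 0.19 × 1162 = 220.780
  age 3: 0.12 × 2000 = 240.000
Maximum at age 3 (240.000).

3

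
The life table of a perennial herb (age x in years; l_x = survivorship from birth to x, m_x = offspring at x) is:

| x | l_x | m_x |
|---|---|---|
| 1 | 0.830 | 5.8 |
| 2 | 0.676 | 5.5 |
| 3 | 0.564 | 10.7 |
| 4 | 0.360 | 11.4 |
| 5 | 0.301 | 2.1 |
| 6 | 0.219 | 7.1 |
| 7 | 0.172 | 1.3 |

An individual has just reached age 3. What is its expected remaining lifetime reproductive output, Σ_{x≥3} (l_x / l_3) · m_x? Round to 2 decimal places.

22.25

l_3 = 0.564. Conditional survival from age 3 to x is l_x / l_3.
  x=3: (0.564/0.564) × 10.7 = 10.7000
  x=4: (0.360/0.564) × 11.4 = 7.2766
  x=5: (0.301/0.564) × 2.1 = 1.1207
  x=6: (0.219/0.564) × 7.1 = 2.7569
  x=7: (0.172/0.564) × 1.3 = 0.3965
Sum = 10.7000 + 7.2766 + 1.1207 + 2.7569 + 0.3965 = 22.2507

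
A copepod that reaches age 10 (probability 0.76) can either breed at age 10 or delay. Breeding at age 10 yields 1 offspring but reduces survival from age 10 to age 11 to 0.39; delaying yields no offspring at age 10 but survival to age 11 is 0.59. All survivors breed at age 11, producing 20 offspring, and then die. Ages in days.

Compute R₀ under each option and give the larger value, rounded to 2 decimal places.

8.97

breed at age 10: R₀ = 0.76 × (1 + 0.39 × 20) = 0.76 × 8.8000 = 6.6880
delay to age 11: R₀ = 0.76 × (0.59 × 20) = 0.76 × 11.8000 = 8.9680
Higher: delay to age 11 (8.9680).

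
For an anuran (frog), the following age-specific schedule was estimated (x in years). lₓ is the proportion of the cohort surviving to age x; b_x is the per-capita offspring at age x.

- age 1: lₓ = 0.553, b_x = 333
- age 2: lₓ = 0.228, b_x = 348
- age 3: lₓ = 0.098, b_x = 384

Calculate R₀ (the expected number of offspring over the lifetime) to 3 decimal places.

301.125

R₀ = Σ lₓ b_x:
  age 1: 0.553 × 333 = 184.1490
  age 2: 0.228 × 348 = 79.3440
  age 3: 0.098 × 384 = 37.6320
R₀ = 184.1490 + 79.3440 + 37.6320 = 301.1250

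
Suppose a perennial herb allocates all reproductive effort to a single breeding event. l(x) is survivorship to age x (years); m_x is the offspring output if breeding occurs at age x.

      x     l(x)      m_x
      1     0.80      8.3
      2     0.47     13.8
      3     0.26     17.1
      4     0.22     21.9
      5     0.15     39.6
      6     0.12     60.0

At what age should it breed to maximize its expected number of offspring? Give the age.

Expected offspring if breeding at age x = l(x) × m_x:
  age 1: 0.80 × 8.3 = 6.640
  age 2: 0.47 × 13.8 = 6.486
  age 3: 0.26 × 17.1 = 4.446
  age 4: 0.22 × 21.9 = 4.818
  age 5: 0.15 × 39.6 = 5.940
  age 6: 0.12 × 60.0 = 7.200
Maximum at age 6 (7.200).

6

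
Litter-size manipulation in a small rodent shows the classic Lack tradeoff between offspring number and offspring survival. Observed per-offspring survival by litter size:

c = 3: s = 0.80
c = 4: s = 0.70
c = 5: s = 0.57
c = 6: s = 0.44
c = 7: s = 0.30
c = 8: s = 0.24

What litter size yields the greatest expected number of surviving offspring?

5

Expected surviving offspring = c × s(c):
  c=3: 3 × 0.80 = 2.400
  c=4: 4 × 0.70 = 2.800
  c=5: 5 × 0.57 = 2.850
  c=6: 6 × 0.44 = 2.640
  c=7: 7 × 0.30 = 2.100
  c=8: 8 × 0.24 = 1.920
Maximum at c = 5 (2.850 surviving offspring).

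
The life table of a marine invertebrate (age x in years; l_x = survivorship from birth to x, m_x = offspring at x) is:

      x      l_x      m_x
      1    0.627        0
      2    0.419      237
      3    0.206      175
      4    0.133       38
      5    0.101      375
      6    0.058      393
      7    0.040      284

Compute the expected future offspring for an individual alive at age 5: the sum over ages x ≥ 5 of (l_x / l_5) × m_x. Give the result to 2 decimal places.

l_5 = 0.101. Conditional survival from age 5 to x is l_x / l_5.
  x=5: (0.101/0.101) × 375 = 375.0000
  x=6: (0.058/0.101) × 393 = 225.6832
  x=7: (0.040/0.101) × 284 = 112.4752
Sum = 375.0000 + 225.6832 + 112.4752 = 713.1584

713.16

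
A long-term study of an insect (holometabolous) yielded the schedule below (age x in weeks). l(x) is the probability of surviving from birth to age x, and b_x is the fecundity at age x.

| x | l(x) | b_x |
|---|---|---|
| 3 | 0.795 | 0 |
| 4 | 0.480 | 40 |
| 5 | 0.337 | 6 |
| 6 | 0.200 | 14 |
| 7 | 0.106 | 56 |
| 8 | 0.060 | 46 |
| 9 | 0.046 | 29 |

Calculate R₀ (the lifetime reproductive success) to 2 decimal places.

R₀ = Σ l(x) b_x:
  age 3: 0.795 × 0 = 0.0000
  age 4: 0.480 × 40 = 19.2000
  age 5: 0.337 × 6 = 2.0220
  age 6: 0.200 × 14 = 2.8000
  age 7: 0.106 × 56 = 5.9360
  age 8: 0.060 × 46 = 2.7600
  age 9: 0.046 × 29 = 1.3340
R₀ = 0.0000 + 19.2000 + 2.0220 + 2.8000 + 5.9360 + 2.7600 + 1.3340 = 34.0520

34.05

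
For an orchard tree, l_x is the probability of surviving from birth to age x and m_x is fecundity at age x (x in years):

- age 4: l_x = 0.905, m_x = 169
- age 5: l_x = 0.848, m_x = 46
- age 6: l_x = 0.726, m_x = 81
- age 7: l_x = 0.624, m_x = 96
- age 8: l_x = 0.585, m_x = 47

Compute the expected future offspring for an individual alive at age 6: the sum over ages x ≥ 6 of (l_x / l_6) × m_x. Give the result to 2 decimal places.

201.38

l_6 = 0.726. Conditional survival from age 6 to x is l_x / l_6.
  x=6: (0.726/0.726) × 81 = 81.0000
  x=7: (0.624/0.726) × 96 = 82.5124
  x=8: (0.585/0.726) × 47 = 37.8719
Sum = 81.0000 + 82.5124 + 37.8719 = 201.3843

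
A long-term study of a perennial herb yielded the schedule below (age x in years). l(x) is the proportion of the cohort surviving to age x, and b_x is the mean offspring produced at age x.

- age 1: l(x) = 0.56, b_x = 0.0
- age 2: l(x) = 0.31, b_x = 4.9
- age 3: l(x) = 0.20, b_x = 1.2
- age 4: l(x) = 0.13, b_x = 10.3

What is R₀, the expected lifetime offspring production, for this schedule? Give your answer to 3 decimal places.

R₀ = Σ l(x) b_x:
  age 1: 0.56 × 0.0 = 0.0000
  age 2: 0.31 × 4.9 = 1.5190
  age 3: 0.20 × 1.2 = 0.2400
  age 4: 0.13 × 10.3 = 1.3390
R₀ = 0.0000 + 1.5190 + 0.2400 + 1.3390 = 3.0980

3.098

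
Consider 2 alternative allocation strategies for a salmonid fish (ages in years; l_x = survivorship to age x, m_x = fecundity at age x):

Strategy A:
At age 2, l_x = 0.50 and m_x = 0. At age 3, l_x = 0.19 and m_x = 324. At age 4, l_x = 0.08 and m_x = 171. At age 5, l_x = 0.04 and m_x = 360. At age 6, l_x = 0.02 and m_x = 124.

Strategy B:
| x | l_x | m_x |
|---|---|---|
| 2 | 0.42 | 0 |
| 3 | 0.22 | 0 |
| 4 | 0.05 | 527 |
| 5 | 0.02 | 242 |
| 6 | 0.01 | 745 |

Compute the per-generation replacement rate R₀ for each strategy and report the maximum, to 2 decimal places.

92.12

Strategy A: R₀ = 0.50×0 + 0.19×324 + 0.08×171 + 0.04×360 + 0.02×124 = 92.1200
Strategy B: R₀ = 0.42×0 + 0.22×0 + 0.05×527 + 0.02×242 + 0.01×745 = 38.6400
Highest R₀: strategy A with 92.1200.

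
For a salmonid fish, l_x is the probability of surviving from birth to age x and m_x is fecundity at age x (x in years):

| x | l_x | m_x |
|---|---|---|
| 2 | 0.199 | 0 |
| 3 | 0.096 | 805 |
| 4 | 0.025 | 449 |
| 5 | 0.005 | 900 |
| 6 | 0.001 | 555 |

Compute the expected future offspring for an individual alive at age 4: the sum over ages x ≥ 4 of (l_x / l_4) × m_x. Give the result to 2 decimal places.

651.20

l_4 = 0.025. Conditional survival from age 4 to x is l_x / l_4.
  x=4: (0.025/0.025) × 449 = 449.0000
  x=5: (0.005/0.025) × 900 = 180.0000
  x=6: (0.001/0.025) × 555 = 22.2000
Sum = 449.0000 + 180.0000 + 22.2000 = 651.2000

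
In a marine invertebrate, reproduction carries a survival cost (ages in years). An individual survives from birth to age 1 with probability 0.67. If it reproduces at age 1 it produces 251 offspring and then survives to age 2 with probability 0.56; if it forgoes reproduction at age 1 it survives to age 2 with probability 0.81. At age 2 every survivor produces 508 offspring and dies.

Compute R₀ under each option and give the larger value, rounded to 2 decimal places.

358.77

breed at age 1: R₀ = 0.67 × (251 + 0.56 × 508) = 0.67 × 535.4800 = 358.7716
delay to age 2: R₀ = 0.67 × (0.81 × 508) = 0.67 × 411.4800 = 275.6916
Higher: breed at age 1 (358.7716).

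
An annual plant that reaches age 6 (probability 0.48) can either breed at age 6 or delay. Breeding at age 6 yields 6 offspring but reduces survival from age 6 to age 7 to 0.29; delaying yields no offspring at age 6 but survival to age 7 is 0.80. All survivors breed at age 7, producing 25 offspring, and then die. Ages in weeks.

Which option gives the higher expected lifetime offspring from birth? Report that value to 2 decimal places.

breed at age 6: R₀ = 0.48 × (6 + 0.29 × 25) = 0.48 × 13.2500 = 6.3600
delay to age 7: R₀ = 0.48 × (0.80 × 25) = 0.48 × 20.0000 = 9.6000
Higher: delay to age 7 (9.6000).

9.60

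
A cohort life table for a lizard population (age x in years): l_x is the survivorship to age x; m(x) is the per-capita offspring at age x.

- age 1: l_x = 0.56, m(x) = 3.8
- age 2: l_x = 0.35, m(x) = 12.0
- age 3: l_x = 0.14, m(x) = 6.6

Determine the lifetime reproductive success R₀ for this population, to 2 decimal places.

7.25

R₀ = Σ l_x m(x):
  age 1: 0.56 × 3.8 = 2.1280
  age 2: 0.35 × 12.0 = 4.2000
  age 3: 0.14 × 6.6 = 0.9240
R₀ = 2.1280 + 4.2000 + 0.9240 = 7.2520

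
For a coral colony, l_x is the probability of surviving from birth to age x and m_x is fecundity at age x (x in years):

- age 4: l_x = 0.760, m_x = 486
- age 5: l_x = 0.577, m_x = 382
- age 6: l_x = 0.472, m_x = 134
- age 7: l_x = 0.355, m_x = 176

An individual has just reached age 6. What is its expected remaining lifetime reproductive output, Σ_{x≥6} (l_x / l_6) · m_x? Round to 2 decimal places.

l_6 = 0.472. Conditional survival from age 6 to x is l_x / l_6.
  x=6: (0.472/0.472) × 134 = 134.0000
  x=7: (0.355/0.472) × 176 = 132.3729
Sum = 134.0000 + 132.3729 = 266.3729

266.37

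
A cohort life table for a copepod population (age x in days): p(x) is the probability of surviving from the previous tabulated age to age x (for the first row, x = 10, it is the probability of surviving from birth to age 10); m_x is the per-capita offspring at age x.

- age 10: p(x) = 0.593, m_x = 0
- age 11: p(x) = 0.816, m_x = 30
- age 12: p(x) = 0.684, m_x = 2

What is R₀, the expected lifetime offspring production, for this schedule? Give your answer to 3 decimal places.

15.179

Survivorship from birth: l_x = p_10·p_11·…·p_x.
  l_10 = 0.59300
  l_11 = 0.48389
  l_12 = 0.33098
R₀ = Σ l_x m_x:
  age 10: 0.59300 × 0 = 0.0000
  age 11: 0.48389 × 30 = 14.5167
  age 12: 0.33098 × 2 = 0.6620
R₀ = 0.0000 + 14.5167 + 0.6620 = 15.1787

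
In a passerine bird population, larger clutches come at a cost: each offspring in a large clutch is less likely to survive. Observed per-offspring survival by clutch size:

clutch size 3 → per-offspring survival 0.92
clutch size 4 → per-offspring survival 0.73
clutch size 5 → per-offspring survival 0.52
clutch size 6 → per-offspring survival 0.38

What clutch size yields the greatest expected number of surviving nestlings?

Expected surviving nestlings = c × s(c):
  c=3: 3 × 0.92 = 2.760
  c=4: 4 × 0.73 = 2.920
  c=5: 5 × 0.52 = 2.600
  c=6: 6 × 0.38 = 2.280
Maximum at c = 4 (2.920 surviving nestlings).

4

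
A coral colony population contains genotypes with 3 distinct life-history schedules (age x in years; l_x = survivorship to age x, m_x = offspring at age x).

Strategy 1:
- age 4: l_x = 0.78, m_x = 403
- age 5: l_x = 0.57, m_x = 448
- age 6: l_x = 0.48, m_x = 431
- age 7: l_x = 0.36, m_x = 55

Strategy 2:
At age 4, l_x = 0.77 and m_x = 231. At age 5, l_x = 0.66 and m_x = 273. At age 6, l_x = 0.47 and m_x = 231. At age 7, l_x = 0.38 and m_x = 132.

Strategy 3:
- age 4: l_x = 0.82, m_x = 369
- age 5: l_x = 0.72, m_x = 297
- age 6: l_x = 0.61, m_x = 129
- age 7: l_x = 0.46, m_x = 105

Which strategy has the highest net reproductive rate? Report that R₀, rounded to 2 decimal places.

796.38

Strategy 1: R₀ = 0.78×403 + 0.57×448 + 0.48×431 + 0.36×55 = 796.3800
Strategy 2: R₀ = 0.77×231 + 0.66×273 + 0.47×231 + 0.38×132 = 516.7800
Strategy 3: R₀ = 0.82×369 + 0.72×297 + 0.61×129 + 0.46×105 = 643.4100
Highest R₀: strategy 1 with 796.3800.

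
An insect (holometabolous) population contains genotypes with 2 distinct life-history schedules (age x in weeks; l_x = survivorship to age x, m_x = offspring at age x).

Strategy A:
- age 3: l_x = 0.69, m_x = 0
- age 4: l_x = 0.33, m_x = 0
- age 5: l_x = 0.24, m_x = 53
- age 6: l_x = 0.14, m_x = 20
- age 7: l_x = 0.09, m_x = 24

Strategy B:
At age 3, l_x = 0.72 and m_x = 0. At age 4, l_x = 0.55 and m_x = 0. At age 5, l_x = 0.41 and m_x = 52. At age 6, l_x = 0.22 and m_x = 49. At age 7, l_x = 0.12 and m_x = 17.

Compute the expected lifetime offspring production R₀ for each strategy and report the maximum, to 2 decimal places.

Strategy A: R₀ = 0.69×0 + 0.33×0 + 0.24×53 + 0.14×20 + 0.09×24 = 17.6800
Strategy B: R₀ = 0.72×0 + 0.55×0 + 0.41×52 + 0.22×49 + 0.12×17 = 34.1400
Highest R₀: strategy B with 34.1400.

34.14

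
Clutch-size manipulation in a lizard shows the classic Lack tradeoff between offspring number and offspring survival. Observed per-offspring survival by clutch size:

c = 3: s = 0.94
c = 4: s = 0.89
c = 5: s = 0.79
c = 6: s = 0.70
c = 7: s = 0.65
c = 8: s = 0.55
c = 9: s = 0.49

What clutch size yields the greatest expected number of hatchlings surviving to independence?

Expected hatchlings surviving to independence = c × s(c):
  c=3: 3 × 0.94 = 2.820
  c=4: 4 × 0.89 = 3.560
  c=5: 5 × 0.79 = 3.950
  c=6: 6 × 0.70 = 4.200
  c=7: 7 × 0.65 = 4.550
  c=8: 8 × 0.55 = 4.400
  c=9: 9 × 0.49 = 4.410
Maximum at c = 7 (4.550 hatchlings surviving to independence).

7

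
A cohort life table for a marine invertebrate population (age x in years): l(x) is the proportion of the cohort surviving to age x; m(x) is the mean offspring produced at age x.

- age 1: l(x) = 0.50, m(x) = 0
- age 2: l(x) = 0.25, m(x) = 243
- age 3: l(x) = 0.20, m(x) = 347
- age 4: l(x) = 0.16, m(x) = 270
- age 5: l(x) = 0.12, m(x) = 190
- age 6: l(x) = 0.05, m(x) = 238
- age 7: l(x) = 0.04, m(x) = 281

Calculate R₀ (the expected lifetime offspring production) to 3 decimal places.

219.290

R₀ = Σ l(x) m(x):
  age 1: 0.50 × 0 = 0.0000
  age 2: 0.25 × 243 = 60.7500
  age 3: 0.20 × 347 = 69.4000
  age 4: 0.16 × 270 = 43.2000
  age 5: 0.12 × 190 = 22.8000
  age 6: 0.05 × 238 = 11.9000
  age 7: 0.04 × 281 = 11.2400
R₀ = 0.0000 + 60.7500 + 69.4000 + 43.2000 + 22.8000 + 11.9000 + 11.2400 = 219.2900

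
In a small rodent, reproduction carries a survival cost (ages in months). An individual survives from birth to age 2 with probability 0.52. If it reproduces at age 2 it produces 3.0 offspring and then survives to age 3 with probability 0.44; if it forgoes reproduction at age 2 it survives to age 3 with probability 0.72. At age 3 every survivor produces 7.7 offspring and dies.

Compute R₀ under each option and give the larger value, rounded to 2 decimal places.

breed at age 2: R₀ = 0.52 × (3.0 + 0.44 × 7.7) = 0.52 × 6.3880 = 3.3218
delay to age 3: R₀ = 0.52 × (0.72 × 7.7) = 0.52 × 5.5440 = 2.8829
Higher: breed at age 2 (3.3218).

3.32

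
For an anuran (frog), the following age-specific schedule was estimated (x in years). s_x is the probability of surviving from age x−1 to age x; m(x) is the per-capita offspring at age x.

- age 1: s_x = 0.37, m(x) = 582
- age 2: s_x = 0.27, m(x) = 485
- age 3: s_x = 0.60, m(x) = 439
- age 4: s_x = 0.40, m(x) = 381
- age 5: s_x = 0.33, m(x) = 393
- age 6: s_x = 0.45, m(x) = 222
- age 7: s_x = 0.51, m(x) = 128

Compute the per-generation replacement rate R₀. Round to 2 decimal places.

303.37

Survivorship from birth: l_x = s_1·s_2·…·s_x.
  l_1 = 0.37000
  l_2 = 0.09990
  l_3 = 0.05994
  l_4 = 0.02398
  l_5 = 0.00791
  l_6 = 0.00356
  l_7 = 0.00182
R₀ = Σ l_x m(x):
  age 1: 0.37000 × 582 = 215.3400
  age 2: 0.09990 × 485 = 48.4515
  age 3: 0.05994 × 439 = 26.3137
  age 4: 0.02398 × 381 = 9.1364
  age 5: 0.00791 × 393 = 3.1086
  age 6: 0.00356 × 222 = 0.7903
  age 7: 0.00182 × 128 = 0.2330
R₀ = 215.3400 + 48.4515 + 26.3137 + 9.1364 + 3.1086 + 0.7903 + 0.2330 = 303.3734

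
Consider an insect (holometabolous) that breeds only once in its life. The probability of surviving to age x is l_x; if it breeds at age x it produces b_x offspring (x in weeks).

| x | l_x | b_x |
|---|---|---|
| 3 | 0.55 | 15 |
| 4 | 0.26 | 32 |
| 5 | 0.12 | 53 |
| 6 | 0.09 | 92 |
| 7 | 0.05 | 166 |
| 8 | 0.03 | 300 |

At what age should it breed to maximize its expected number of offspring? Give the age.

8

Expected offspring if breeding at age x = l_x × b_x:
  age 3: 0.55 × 15 = 8.250
  age 4: 0.26 × 32 = 8.320
  age 5: 0.12 × 53 = 6.360
  age 6: 0.09 × 92 = 8.280
  age 7: 0.05 × 166 = 8.300
  age 8: 0.03 × 300 = 9.000
Maximum at age 8 (9.000).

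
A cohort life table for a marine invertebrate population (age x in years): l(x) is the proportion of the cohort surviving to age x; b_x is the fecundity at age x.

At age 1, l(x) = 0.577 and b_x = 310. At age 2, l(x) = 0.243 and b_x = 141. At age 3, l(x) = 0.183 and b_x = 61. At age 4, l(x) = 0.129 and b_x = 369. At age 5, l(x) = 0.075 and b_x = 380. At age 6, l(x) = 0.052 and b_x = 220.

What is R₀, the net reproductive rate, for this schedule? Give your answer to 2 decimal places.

311.84

R₀ = Σ l(x) b_x:
  age 1: 0.577 × 310 = 178.8700
  age 2: 0.243 × 141 = 34.2630
  age 3: 0.183 × 61 = 11.1630
  age 4: 0.129 × 369 = 47.6010
  age 5: 0.075 × 380 = 28.5000
  age 6: 0.052 × 220 = 11.4400
R₀ = 178.8700 + 34.2630 + 11.1630 + 47.6010 + 28.5000 + 11.4400 = 311.8370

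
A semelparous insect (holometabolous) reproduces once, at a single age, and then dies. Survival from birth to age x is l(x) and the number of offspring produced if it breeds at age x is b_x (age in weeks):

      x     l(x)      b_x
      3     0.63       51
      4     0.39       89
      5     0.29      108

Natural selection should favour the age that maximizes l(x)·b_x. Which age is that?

4

Expected offspring if breeding at age x = l(x) × b_x:
  age 3: 0.63 × 51 = 32.130
  age 4: 0.39 × 89 = 34.710
  age 5: 0.29 × 108 = 31.320
Maximum at age 4 (34.710).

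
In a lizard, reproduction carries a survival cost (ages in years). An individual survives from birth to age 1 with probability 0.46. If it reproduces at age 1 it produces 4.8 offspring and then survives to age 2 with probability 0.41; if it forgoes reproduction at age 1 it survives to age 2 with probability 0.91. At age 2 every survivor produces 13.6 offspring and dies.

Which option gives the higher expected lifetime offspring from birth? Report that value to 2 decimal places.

breed at age 1: R₀ = 0.46 × (4.8 + 0.41 × 13.6) = 0.46 × 10.3760 = 4.7730
delay to age 2: R₀ = 0.46 × (0.91 × 13.6) = 0.46 × 12.3760 = 5.6930
Higher: delay to age 2 (5.6930).

5.69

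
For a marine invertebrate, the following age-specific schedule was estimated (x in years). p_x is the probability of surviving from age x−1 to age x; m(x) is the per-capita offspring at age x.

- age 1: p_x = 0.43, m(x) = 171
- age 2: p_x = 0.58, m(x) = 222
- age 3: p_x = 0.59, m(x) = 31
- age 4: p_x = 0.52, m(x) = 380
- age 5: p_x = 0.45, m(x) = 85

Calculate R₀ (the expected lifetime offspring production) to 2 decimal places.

Survivorship from birth: l_x = p_1·p_2·…·p_x.
  l_1 = 0.43000
  l_2 = 0.24940
  l_3 = 0.14715
  l_4 = 0.07652
  l_5 = 0.03443
R₀ = Σ l_x m(x):
  age 1: 0.43000 × 171 = 73.5300
  age 2: 0.24940 × 222 = 55.3668
  age 3: 0.14715 × 31 = 4.5617
  age 4: 0.07652 × 380 = 29.0776
  age 5: 0.03443 × 85 = 2.9266
R₀ = 73.5300 + 55.3668 + 4.5617 + 29.0776 + 2.9266 = 165.4626

165.46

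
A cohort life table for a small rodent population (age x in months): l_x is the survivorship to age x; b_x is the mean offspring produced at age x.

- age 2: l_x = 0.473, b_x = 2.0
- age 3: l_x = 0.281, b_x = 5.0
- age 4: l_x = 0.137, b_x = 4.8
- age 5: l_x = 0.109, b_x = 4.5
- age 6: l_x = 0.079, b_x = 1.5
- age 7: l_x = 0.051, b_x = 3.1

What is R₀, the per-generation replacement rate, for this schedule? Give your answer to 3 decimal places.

3.776

R₀ = Σ l_x b_x:
  age 2: 0.473 × 2.0 = 0.9460
  age 3: 0.281 × 5.0 = 1.4050
  age 4: 0.137 × 4.8 = 0.6576
  age 5: 0.109 × 4.5 = 0.4905
  age 6: 0.079 × 1.5 = 0.1185
  age 7: 0.051 × 3.1 = 0.1581
R₀ = 0.9460 + 1.4050 + 0.6576 + 0.4905 + 0.1185 + 0.1581 = 3.7757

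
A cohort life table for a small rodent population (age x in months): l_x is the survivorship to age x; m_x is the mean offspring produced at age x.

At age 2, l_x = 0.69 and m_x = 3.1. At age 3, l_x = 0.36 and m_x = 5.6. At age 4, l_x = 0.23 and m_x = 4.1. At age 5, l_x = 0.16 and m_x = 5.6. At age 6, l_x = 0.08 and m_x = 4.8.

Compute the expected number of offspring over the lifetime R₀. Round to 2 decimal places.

R₀ = Σ l_x m_x:
  age 2: 0.69 × 3.1 = 2.1390
  age 3: 0.36 × 5.6 = 2.0160
  age 4: 0.23 × 4.1 = 0.9430
  age 5: 0.16 × 5.6 = 0.8960
  age 6: 0.08 × 4.8 = 0.3840
R₀ = 2.1390 + 2.0160 + 0.9430 + 0.8960 + 0.3840 = 6.3780

6.38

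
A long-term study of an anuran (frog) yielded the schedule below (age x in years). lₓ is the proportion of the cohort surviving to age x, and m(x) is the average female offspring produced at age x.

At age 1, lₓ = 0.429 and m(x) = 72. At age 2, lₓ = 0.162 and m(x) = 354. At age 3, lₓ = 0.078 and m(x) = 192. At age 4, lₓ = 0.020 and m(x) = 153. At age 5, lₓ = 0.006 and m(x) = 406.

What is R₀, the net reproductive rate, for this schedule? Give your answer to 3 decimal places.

108.708

R₀ = Σ lₓ m(x):
  age 1: 0.429 × 72 = 30.8880
  age 2: 0.162 × 354 = 57.3480
  age 3: 0.078 × 192 = 14.9760
  age 4: 0.020 × 153 = 3.0600
  age 5: 0.006 × 406 = 2.4360
R₀ = 30.8880 + 57.3480 + 14.9760 + 3.0600 + 2.4360 = 108.7080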